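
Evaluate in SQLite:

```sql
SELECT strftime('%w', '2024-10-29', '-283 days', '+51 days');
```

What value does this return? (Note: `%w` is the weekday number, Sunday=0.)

1

First apply '-283 days', '+51 days': 2024-10-29 → 2024-03-11.
2024-03-11 is a Monday; with Sunday=0 that is 1.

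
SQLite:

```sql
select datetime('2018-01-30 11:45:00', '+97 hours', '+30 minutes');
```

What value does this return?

+97 hours from 2018-01-30 11:45:00 is 2018-02-03 12:45:00 (crosses midnight).
+30 minutes from 2018-02-03 12:45:00 is 2018-02-03 13:15:00.

2018-02-03 13:15:00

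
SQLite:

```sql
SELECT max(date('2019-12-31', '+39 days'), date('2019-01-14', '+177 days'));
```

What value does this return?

date('2019-12-31', '+39 days') → 2020-02-08.
date('2019-01-14', '+177 days') → 2019-07-10.
Later of the two is 2020-02-08.

2020-02-08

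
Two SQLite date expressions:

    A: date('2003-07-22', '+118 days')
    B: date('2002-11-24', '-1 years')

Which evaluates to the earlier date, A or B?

B

A = 2003-11-17.
B = 2001-11-24.
B is earlier.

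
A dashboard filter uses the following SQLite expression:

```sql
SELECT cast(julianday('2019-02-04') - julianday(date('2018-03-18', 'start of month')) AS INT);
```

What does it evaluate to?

`start of month` rewinds 2018-03-18 to 2018-03-01.
30 days remain in March 2018 after the 1st (31 − 1).
Full months from April 2018 through January 2019 contribute their day counts.
Then 4 days into February 2019.
Total: 30 + 30 + 31 + 30 + 31 + 31 + 30 + 31 + 30 + 31 + 31 + 4 = 340.

340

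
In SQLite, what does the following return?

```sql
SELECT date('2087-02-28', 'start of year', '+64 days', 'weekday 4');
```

2087-03-06

`start of year` rewinds 2087-02-28 to 2087-01-01.
Applying '+64 days' to 2087-01-01: counting 64 days forward gives 2087-03-06.
`weekday 4` advances to the next Thursday; 2087-03-06 is already a Thursday, so it stays at 2087-03-06.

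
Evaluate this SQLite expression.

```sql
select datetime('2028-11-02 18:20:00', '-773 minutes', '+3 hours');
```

773 minutes = 12h 53m; -773 minutes from 2028-11-02 18:20:00 is 2028-11-02 05:27:00.
+3 hours from 2028-11-02 05:27:00 is 2028-11-02 08:27:00.

2028-11-02 08:27:00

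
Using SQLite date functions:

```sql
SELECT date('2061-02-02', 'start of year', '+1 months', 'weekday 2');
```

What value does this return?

2061-02-01

`start of year` rewinds 2061-02-02 to 2061-01-01.
Adding +1 month to 2061-01-01 gives 2061-02-01.
`weekday 2` advances to the next Tuesday; 2061-02-01 is already a Tuesday, so it stays at 2061-02-01.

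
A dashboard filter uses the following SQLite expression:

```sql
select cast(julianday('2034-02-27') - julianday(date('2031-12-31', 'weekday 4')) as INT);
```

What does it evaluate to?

788

`weekday 4` advances to the next Thursday; 2031-12-31 is a Wednesday, so it moves forward to 2032-01-01.
30 days remain in January 2032 after the 1st (31 − 1).
Full months from February 2032 through January 2034 contribute their day counts.
Then 27 days into February 2034.
Total: 30 + 29 + 31 + 30 + 31 + 30 + 31 + 31 + 30 + 31 + 30 + 31 + 31 + 28 + 31 + 30 + 31 + 30 + 31 + 31 + 30 + 31 + 30 + 31 + 31 + 27 = 788.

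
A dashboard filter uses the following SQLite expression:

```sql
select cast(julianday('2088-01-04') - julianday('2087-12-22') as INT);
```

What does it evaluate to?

13

9 days remain in December 2087 after the 22nd (31 − 22).
Then 4 days into January 2088.
Total: 9 + 4 = 13.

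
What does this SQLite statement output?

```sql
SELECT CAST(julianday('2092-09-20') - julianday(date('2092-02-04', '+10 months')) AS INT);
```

Adding +10 months to 2092-02-04 gives 2092-12-04.
10 days remain in September 2092 after the 20th (30 − 20).
October 2092: 31 days.
November 2092: 30 days.
Then 4 days into December 2092.
Total: 10 + 31 + 30 + 4 = 75.
The subtraction is earlier − later, so the result is −75 → -75.

-75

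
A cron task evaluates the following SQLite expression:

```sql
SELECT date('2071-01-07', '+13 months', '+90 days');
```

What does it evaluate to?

Adding +13 months to 2071-01-07 gives 2072-02-07.
Applying '+90 days' to 2072-02-07: counting 90 days forward gives 2072-05-07.

2072-05-07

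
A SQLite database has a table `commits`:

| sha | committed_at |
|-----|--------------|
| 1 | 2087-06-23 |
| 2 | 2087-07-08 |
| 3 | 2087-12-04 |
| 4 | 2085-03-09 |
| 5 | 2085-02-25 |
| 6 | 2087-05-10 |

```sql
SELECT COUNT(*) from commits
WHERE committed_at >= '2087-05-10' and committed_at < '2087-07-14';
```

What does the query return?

3

Rows in [2087-05-10, 2087-07-14): 2087-06-23, 2087-07-08, 2087-05-10 → 3 rows.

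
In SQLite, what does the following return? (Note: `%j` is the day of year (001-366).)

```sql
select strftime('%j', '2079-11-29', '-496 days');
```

First apply '-496 days': 2079-11-29 → 2078-07-21.
Day-of-year for 2078-07-21: days since 2078-01-01 inclusive = 202, zero-padded to 202.

202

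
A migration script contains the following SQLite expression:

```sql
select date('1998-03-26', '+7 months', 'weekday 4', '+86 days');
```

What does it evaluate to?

1999-01-23

Adding +7 months to 1998-03-26 gives 1998-10-26.
`weekday 4` advances to the next Thursday; 1998-10-26 is a Monday, so it moves forward to 1998-10-29.
Applying '+86 days' to 1998-10-29: counting 86 days forward gives 1999-01-23.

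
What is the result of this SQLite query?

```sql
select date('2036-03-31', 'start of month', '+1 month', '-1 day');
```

2036-03-31

`start of month` rewinds 2036-03-31 to 2036-03-01.
Adding +1 month to 2036-03-01 gives 2036-04-01.
Going back 1 day from 2036-04-01 reaches 2036-03-31 (last day of March, 31 days).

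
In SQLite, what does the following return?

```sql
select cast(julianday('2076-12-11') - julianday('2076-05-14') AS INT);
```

211

17 days remain in May 2076 after the 14th (31 − 14).
Full months from June 2076 through November 2076 contribute their day counts.
Then 11 days into December 2076.
Total: 17 + 30 + 31 + 31 + 30 + 31 + 30 + 11 = 211.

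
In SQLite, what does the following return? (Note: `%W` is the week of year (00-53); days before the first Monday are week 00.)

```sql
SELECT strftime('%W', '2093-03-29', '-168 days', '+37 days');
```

46

First apply '-168 days', '+37 days': 2093-03-29 → 2092-11-18.
2092-11-18 is a Tuesday. SQLite's %W counts Mondays since the year started; the result is 46.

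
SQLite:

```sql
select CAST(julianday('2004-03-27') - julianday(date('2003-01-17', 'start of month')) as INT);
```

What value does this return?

451

`start of month` rewinds 2003-01-17 to 2003-01-01.
30 days remain in January 2003 after the 1st (31 − 1).
Full months from February 2003 through February 2004 contribute their day counts.
Then 27 days into March 2004.
Total: 30 + 28 + 31 + 30 + 31 + 30 + 31 + 31 + 30 + 31 + 30 + 31 + 31 + 29 + 27 = 451.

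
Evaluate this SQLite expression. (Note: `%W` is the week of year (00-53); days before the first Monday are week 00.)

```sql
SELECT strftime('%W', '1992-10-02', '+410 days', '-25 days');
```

42

First apply '+410 days', '-25 days': 1992-10-02 → 1993-10-22.
1993-10-22 is a Friday. SQLite's %W counts Mondays since the year started; the result is 42.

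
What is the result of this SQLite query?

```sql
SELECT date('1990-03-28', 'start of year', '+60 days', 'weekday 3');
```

`start of year` rewinds 1990-03-28 to 1990-01-01.
Applying '+60 days' to 1990-01-01: counting 60 days forward gives 1990-03-02.
`weekday 3` advances to the next Wednesday; 1990-03-02 is a Friday, so it moves forward to 1990-03-07.

1990-03-07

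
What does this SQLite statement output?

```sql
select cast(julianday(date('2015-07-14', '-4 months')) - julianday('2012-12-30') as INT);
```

Adding -4 months to 2015-07-14 gives 2015-03-14.
1 day remains in December 2012 after the 30th (31 − 30).
Full months from January 2013 through February 2015 contribute their day counts.
Then 14 days into March 2015.
Total: 1 + 31 + 28 + 31 + 30 + 31 + 30 + 31 + 31 + 30 + 31 + 30 + 31 + 31 + 28 + 31 + 30 + 31 + 30 + 31 + 31 + 30 + 31 + 30 + 31 + 31 + 28 + 14 = 804.

804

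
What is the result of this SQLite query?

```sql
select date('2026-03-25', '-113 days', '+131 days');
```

2026-04-12

Applying '-113 days' to 2026-03-25: counting 113 days back gives 2025-12-02.
Applying '+131 days' to 2025-12-02: counting 131 days forward gives 2026-04-12.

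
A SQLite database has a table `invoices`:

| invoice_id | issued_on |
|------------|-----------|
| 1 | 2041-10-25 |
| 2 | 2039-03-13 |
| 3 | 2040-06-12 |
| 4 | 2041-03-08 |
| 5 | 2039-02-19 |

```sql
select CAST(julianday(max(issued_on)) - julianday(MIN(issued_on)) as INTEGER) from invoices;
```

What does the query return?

MIN = 2039-02-19, MAX = 2041-10-25.
9 days remain in February 2039 after the 19th (28 − 19).
Full months from March 2039 through September 2041 contribute their day counts.
Then 25 days into October 2041.
Total: 9 + 31 + 30 + 31 + 30 + 31 + 31 + 30 + 31 + 30 + 31 + 31 + 29 + 31 + 30 + 31 + 30 + 31 + 31 + 30 + 31 + 30 + 31 + 31 + 28 + 31 + 30 + 31 + 30 + 31 + 31 + 30 + 25 = 979.

979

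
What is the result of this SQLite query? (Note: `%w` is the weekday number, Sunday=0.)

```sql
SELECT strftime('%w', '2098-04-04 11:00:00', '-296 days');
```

First apply '-296 days': 2098-04-04 11:00:00 → 2097-06-12 11:00:00.
2097-06-12 is a Wednesday; with Sunday=0 that is 3.

3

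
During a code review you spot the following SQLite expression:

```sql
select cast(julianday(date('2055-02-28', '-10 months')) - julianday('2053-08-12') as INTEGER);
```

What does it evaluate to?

Adding -10 months to 2055-02-28 gives 2054-04-28.
19 days remain in August 2053 after the 12th (31 − 12).
Full months from September 2053 through March 2054 contribute their day counts.
Then 28 days into April 2054.
Total: 19 + 30 + 31 + 30 + 31 + 31 + 28 + 31 + 28 = 259.

259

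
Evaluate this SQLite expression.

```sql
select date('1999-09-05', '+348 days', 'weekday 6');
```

2000-08-19

Applying '+348 days' to 1999-09-05: counting 348 days forward gives 2000-08-18.
`weekday 6` advances to the next Saturday; 2000-08-18 is a Friday, so it moves forward to 2000-08-19.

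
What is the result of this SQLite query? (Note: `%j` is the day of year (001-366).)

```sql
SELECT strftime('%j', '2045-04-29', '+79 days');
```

First apply '+79 days': 2045-04-29 → 2045-07-17.
Day-of-year for 2045-07-17: days since 2045-01-01 inclusive = 198, zero-padded to 198.

198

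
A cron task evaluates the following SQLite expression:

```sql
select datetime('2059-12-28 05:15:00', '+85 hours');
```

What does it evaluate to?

+85 hours from 2059-12-28 05:15:00 is 2059-12-31 18:15:00 (crosses midnight).

2059-12-31 18:15:00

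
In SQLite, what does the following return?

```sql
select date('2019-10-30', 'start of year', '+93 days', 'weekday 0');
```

2019-04-07

`start of year` rewinds 2019-10-30 to 2019-01-01.
Applying '+93 days' to 2019-01-01: counting 93 days forward gives 2019-04-04.
`weekday 0` advances to the next Sunday; 2019-04-04 is a Thursday, so it moves forward to 2019-04-07.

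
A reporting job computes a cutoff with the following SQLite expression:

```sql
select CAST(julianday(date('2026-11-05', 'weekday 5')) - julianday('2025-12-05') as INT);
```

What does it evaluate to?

336

`weekday 5` advances to the next Friday; 2026-11-05 is a Thursday, so it moves forward to 2026-11-06.
26 days remain in December 2025 after the 5th (31 − 5).
Full months from January 2026 through October 2026 contribute their day counts.
Then 6 days into November 2026.
Total: 26 + 31 + 28 + 31 + 30 + 31 + 30 + 31 + 31 + 30 + 31 + 6 = 336.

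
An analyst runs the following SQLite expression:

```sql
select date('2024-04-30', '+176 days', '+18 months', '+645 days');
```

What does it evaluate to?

2028-01-28

Applying '+176 days' to 2024-04-30: counting 176 days forward gives 2024-10-23.
Adding +18 months to 2024-10-23 gives 2026-04-23.
Applying '+645 days' to 2026-04-23: counting 645 days forward gives 2028-01-28.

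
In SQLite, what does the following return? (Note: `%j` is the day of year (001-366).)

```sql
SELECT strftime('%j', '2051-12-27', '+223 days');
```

219

First apply '+223 days': 2051-12-27 → 2052-08-06.
Day-of-year for 2052-08-06: days since 2052-01-01 inclusive = 219, zero-padded to 219.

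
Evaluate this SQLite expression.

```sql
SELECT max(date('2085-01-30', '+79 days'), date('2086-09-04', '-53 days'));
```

date('2085-01-30', '+79 days') → 2085-04-19.
date('2086-09-04', '-53 days') → 2086-07-13.
Later of the two is 2086-07-13.

2086-07-13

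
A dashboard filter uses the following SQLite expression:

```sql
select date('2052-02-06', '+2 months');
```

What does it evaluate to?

2052-04-06

Adding +2 months to 2052-02-06 gives 2052-04-06.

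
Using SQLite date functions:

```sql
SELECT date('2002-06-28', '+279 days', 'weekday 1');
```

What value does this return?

Applying '+279 days' to 2002-06-28: counting 279 days forward gives 2003-04-03.
`weekday 1` advances to the next Monday; 2003-04-03 is a Thursday, so it moves forward to 2003-04-07.

2003-04-07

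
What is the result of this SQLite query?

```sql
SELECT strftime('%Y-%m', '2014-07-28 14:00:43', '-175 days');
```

2014-02

First apply '-175 days': 2014-07-28 14:00:43 → 2014-02-03 14:00:43.
`%Y-%m` extracts the year-month: 2014-02.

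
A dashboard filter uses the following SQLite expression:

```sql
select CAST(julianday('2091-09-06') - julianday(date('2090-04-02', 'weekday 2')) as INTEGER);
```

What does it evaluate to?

`weekday 2` advances to the next Tuesday; 2090-04-02 is a Sunday, so it moves forward to 2090-04-04.
26 days remain in April 2090 after the 4th (30 − 4).
Full months from May 2090 through August 2091 contribute their day counts.
Then 6 days into September 2091.
Total: 26 + 31 + 30 + 31 + 31 + 30 + 31 + 30 + 31 + 31 + 28 + 31 + 30 + 31 + 30 + 31 + 31 + 6 = 520.

520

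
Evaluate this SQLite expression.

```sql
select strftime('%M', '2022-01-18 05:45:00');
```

45

`%M` extracts the 2-digit minute: 45.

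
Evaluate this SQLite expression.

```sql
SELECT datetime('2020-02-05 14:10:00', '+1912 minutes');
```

2020-02-06 22:02:00

1912 minutes = 31h 52m; +1912 minutes from 2020-02-05 14:10:00 is 2020-02-06 22:02:00 (crosses midnight).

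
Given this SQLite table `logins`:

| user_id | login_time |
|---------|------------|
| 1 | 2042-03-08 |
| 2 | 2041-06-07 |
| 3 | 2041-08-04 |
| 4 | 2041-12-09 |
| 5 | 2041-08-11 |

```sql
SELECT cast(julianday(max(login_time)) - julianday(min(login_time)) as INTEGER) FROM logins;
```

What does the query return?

274

MIN = 2041-06-07, MAX = 2042-03-08.
23 days remain in June 2041 after the 7th (30 − 7).
Full months from July 2041 through February 2042 contribute their day counts.
Then 8 days into March 2042.
Total: 23 + 31 + 31 + 30 + 31 + 30 + 31 + 31 + 28 + 8 = 274.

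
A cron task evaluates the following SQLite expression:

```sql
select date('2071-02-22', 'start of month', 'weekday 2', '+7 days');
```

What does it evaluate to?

2071-02-10

`start of month` rewinds 2071-02-22 to 2071-02-01.
`weekday 2` advances to the next Tuesday; 2071-02-01 is a Sunday, so it moves forward to 2071-02-03.
Advancing 7 more days within February lands on 2071-02-10.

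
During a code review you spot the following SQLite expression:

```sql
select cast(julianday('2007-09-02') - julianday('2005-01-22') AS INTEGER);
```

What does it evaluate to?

9 days remain in January 2005 after the 22nd (31 − 22).
Full months from February 2005 through August 2007 contribute their day counts.
Then 2 days into September 2007.
Total: 9 + 28 + 31 + 30 + 31 + 30 + 31 + 31 + 30 + 31 + 30 + 31 + 31 + 28 + 31 + 30 + 31 + 30 + 31 + 31 + 30 + 31 + 30 + 31 + 31 + 28 + 31 + 30 + 31 + 30 + 31 + 31 + 2 = 953.

953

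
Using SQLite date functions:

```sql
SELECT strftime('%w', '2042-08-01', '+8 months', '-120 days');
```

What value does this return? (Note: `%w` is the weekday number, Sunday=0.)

First apply '+8 months', '-120 days': 2042-08-01 → 2042-12-02.
2042-12-02 is a Tuesday; with Sunday=0 that is 2.

2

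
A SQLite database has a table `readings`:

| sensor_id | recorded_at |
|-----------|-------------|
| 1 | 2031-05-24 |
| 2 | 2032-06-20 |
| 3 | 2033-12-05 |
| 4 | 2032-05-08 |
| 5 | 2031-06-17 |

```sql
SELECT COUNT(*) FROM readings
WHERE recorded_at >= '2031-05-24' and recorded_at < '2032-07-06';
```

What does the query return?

4

Rows in [2031-05-24, 2032-07-06): 2031-05-24, 2032-06-20, 2032-05-08, 2031-06-17 → 4 rows.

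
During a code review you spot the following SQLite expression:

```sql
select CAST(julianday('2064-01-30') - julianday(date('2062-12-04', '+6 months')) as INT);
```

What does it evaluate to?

240

Adding +6 months to 2062-12-04 gives 2063-06-04.
26 days remain in June 2063 after the 4th (30 − 4).
Full months from July 2063 through December 2063 contribute their day counts.
Then 30 days into January 2064.
Total: 26 + 31 + 31 + 30 + 31 + 30 + 31 + 30 = 240.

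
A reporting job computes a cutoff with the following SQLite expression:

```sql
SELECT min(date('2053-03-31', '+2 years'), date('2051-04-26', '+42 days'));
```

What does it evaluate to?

date('2053-03-31', '+2 years') → 2055-03-31.
date('2051-04-26', '+42 days') → 2051-06-07.
Earlier of the two is 2051-06-07.

2051-06-07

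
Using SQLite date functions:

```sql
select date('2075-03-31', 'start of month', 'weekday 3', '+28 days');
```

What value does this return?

`start of month` rewinds 2075-03-31 to 2075-03-01.
`weekday 3` advances to the next Wednesday; 2075-03-01 is a Friday, so it moves forward to 2075-03-06.
March 2075 has 31 days; 25 remain after the 6th, so 26 days reach 2075-04-01.
Advancing 2 more days within April lands on 2075-04-03.

2075-04-03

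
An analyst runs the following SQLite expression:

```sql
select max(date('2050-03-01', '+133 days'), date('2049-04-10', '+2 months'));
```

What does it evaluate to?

date('2050-03-01', '+133 days') → 2050-07-12.
date('2049-04-10', '+2 months') → 2049-06-10.
Later of the two is 2050-07-12.

2050-07-12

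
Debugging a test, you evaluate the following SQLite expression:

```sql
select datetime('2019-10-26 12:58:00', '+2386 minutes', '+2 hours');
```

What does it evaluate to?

2386 minutes = 39h 46m; +2386 minutes from 2019-10-26 12:58:00 is 2019-10-28 04:44:00 (crosses midnight).
+2 hours from 2019-10-28 04:44:00 is 2019-10-28 06:44:00.

2019-10-28 06:44:00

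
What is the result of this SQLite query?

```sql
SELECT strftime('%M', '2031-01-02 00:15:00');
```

15

`%M` extracts the 2-digit minute: 15.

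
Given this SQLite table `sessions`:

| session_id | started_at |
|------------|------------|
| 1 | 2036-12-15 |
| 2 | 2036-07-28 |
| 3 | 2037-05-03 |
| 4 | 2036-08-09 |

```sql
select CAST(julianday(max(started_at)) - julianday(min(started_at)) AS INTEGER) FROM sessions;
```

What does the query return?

279

MIN = 2036-07-28, MAX = 2037-05-03.
3 days remain in July 2036 after the 28th (31 − 28).
Full months from August 2036 through April 2037 contribute their day counts.
Then 3 days into May 2037.
Total: 3 + 31 + 30 + 31 + 30 + 31 + 31 + 28 + 31 + 30 + 3 = 279.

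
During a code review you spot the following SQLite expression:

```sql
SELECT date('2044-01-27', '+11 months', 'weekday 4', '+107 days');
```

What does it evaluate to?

2045-04-15

Adding +11 months to 2044-01-27 gives 2044-12-27.
`weekday 4` advances to the next Thursday; 2044-12-27 is a Tuesday, so it moves forward to 2044-12-29.
Applying '+107 days' to 2044-12-29: counting 107 days forward gives 2045-04-15.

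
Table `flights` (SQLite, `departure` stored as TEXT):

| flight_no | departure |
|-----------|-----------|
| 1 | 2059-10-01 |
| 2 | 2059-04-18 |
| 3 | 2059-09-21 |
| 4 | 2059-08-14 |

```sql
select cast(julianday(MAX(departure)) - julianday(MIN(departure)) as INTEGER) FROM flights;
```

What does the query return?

166

MIN = 2059-04-18, MAX = 2059-10-01.
12 days remain in April 2059 after the 18th (30 − 18).
May 2059: 31 days.
June 2059: 30 days.
July 2059: 31 days.
August 2059: 31 days.
September 2059: 30 days.
Then 1 day into October 2059.
Total: 12 + 31 + 30 + 31 + 31 + 30 + 1 = 166.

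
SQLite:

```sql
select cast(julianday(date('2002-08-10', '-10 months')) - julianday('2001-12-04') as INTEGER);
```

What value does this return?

-55

Adding -10 months to 2002-08-10 gives 2001-10-10.
21 days remain in October 2001 after the 10th (31 − 10).
November 2001: 30 days.
Then 4 days into December 2001.
Total: 21 + 30 + 4 = 55.
The subtraction is earlier − later, so the result is −55 → -55.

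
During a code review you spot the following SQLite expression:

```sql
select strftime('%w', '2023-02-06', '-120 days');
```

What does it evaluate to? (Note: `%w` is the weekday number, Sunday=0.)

0

First apply '-120 days': 2023-02-06 → 2022-10-09.
2022-10-09 is a Sunday; with Sunday=0 that is 0.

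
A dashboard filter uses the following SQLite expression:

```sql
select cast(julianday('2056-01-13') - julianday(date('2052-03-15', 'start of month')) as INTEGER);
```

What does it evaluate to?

1413

`start of month` rewinds 2052-03-15 to 2052-03-01.
30 days remain in March 2052 after the 1st (31 − 1).
Full months from April 2052 through December 2055 contribute their day counts.
Then 13 days into January 2056.
Total: 30 + 30 + 31 + 30 + 31 + 31 + 30 + 31 + 30 + 31 + 31 + 28 + 31 + 30 + 31 + 30 + 31 + 31 + 30 + 31 + 30 + 31 + 31 + 28 + 31 + 30 + 31 + 30 + 31 + 31 + 30 + 31 + 30 + 31 + 31 + 28 + 31 + 30 + 31 + 30 + 31 + 31 + 30 + 31 + 30 + 31 + 13 = 1413.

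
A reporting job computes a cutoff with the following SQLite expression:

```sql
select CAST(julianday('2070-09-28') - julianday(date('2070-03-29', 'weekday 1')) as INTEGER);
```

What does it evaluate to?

`weekday 1` advances to the next Monday; 2070-03-29 is a Saturday, so it moves forward to 2070-03-31.
0 days remain in March 2070 after the 31st (31 − 31).
April 2070: 30 days.
May 2070: 31 days.
June 2070: 30 days.
July 2070: 31 days.
August 2070: 31 days.
Then 28 days into September 2070.
Total: 0 + 30 + 31 + 30 + 31 + 31 + 28 = 181.

181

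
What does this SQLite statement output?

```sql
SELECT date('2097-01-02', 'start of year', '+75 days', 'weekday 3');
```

`start of year` rewinds 2097-01-02 to 2097-01-01.
Applying '+75 days' to 2097-01-01: counting 75 days forward gives 2097-03-17.
`weekday 3` advances to the next Wednesday; 2097-03-17 is a Sunday, so it moves forward to 2097-03-20.

2097-03-20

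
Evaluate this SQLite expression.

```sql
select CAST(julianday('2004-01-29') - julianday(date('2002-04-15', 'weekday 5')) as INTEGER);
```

650

`weekday 5` advances to the next Friday; 2002-04-15 is a Monday, so it moves forward to 2002-04-19.
11 days remain in April 2002 after the 19th (30 − 19).
Full months from May 2002 through December 2003 contribute their day counts.
Then 29 days into January 2004.
Total: 11 + 31 + 30 + 31 + 31 + 30 + 31 + 30 + 31 + 31 + 28 + 31 + 30 + 31 + 30 + 31 + 31 + 30 + 31 + 30 + 31 + 29 = 650.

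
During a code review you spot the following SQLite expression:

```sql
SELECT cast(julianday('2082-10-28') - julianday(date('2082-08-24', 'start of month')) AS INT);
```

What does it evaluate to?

88

`start of month` rewinds 2082-08-24 to 2082-08-01.
30 days remain in August 2082 after the 1st (31 − 1).
September 2082: 30 days.
Then 28 days into October 2082.
Total: 30 + 30 + 28 = 88.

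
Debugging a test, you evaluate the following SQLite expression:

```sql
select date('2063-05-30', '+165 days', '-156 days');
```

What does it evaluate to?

2063-06-08

Applying '+165 days' to 2063-05-30: counting 165 days forward gives 2063-11-11.
Applying '-156 days' to 2063-11-11: counting 156 days back gives 2063-06-08.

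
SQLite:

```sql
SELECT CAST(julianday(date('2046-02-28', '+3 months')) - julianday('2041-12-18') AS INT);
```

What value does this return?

Adding +3 months to 2046-02-28 gives 2046-05-28.
13 days remain in December 2041 after the 18th (31 − 18).
Full months from January 2042 through April 2046 contribute their day counts.
Then 28 days into May 2046.
Total: 13 + 31 + 28 + 31 + 30 + 31 + 30 + 31 + 31 + 30 + 31 + 30 + 31 + 31 + 28 + 31 + 30 + 31 + 30 + 31 + 31 + 30 + 31 + 30 + 31 + 31 + 29 + 31 + 30 + 31 + 30 + 31 + 31 + 30 + 31 + 30 + 31 + 31 + 28 + 31 + 30 + 31 + 30 + 31 + 31 + 30 + 31 + 30 + 31 + 31 + 28 + 31 + 30 + 28 = 1622.

1622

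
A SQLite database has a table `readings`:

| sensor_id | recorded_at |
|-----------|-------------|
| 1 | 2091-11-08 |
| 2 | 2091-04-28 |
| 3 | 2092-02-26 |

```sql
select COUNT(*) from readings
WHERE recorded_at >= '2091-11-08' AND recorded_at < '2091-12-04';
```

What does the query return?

1

Rows in [2091-11-08, 2091-12-04): 2091-11-08 → 1 row.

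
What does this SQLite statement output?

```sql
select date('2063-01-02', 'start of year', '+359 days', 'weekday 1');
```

2063-12-31

`start of year` rewinds 2063-01-02 to 2063-01-01.
Applying '+359 days' to 2063-01-01: counting 359 days forward gives 2063-12-26.
`weekday 1` advances to the next Monday; 2063-12-26 is a Wednesday, so it moves forward to 2063-12-31.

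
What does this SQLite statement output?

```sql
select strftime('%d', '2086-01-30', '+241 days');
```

First apply '+241 days': 2086-01-30 → 2086-09-28.
`%d` extracts the 2-digit day of month: 28.

28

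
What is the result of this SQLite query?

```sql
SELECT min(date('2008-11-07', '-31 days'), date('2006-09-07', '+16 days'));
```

date('2008-11-07', '-31 days') → 2008-10-07.
date('2006-09-07', '+16 days') → 2006-09-23.
Earlier of the two is 2006-09-23.

2006-09-23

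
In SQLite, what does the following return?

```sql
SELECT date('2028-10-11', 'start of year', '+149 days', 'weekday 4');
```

2028-06-01

`start of year` rewinds 2028-10-11 to 2028-01-01.
Applying '+149 days' to 2028-01-01: counting 149 days forward gives 2028-05-29.
`weekday 4` advances to the next Thursday; 2028-05-29 is a Monday, so it moves forward to 2028-06-01.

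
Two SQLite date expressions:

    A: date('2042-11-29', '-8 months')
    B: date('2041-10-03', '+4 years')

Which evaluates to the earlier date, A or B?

A

A = 2042-03-29.
B = 2045-10-03.
A is earlier.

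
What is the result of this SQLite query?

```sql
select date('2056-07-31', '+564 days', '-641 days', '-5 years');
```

2051-05-15

Applying '+564 days' to 2056-07-31: counting 564 days forward gives 2058-02-15.
Applying '-641 days' to 2058-02-15: counting 641 days back gives 2056-05-15.
Adding -5 years to 2056-05-15 gives 2051-05-15.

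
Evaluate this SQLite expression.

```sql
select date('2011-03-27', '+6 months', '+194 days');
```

Adding +6 months to 2011-03-27 gives 2011-09-27.
Applying '+194 days' to 2011-09-27: counting 194 days forward gives 2012-04-08.

2012-04-08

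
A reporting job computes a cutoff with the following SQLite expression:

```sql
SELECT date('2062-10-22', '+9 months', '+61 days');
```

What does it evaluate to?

Adding +9 months to 2062-10-22 gives 2063-07-22.
Applying '+61 days' to 2063-07-22: counting 61 days forward gives 2063-09-21.

2063-09-21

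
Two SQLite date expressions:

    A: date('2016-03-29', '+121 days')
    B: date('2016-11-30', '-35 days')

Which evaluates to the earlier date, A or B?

A = 2016-07-28.
B = 2016-10-26.
A is earlier.

A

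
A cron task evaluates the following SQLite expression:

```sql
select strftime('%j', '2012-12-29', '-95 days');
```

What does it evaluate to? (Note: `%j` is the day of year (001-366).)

269

First apply '-95 days': 2012-12-29 → 2012-09-25.
Day-of-year for 2012-09-25: days since 2012-01-01 inclusive = 269, zero-padded to 269.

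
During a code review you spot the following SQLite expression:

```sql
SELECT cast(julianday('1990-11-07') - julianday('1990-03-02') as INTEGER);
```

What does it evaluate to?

250

29 days remain in March 1990 after the 2nd (31 − 2).
Full months from April 1990 through October 1990 contribute their day counts.
Then 7 days into November 1990.
Total: 29 + 30 + 31 + 30 + 31 + 31 + 30 + 31 + 7 = 250.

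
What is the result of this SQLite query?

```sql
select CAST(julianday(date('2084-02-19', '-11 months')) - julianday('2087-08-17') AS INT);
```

-1612

Adding -11 months to 2084-02-19 gives 2083-03-19.
12 days remain in March 2083 after the 19th (31 − 19).
Full months from April 2083 through July 2087 contribute their day counts.
Then 17 days into August 2087.
Total: 12 + 30 + 31 + 30 + 31 + 31 + 30 + 31 + 30 + 31 + 31 + 29 + 31 + 30 + 31 + 30 + 31 + 31 + 30 + 31 + 30 + 31 + 31 + 28 + 31 + 30 + 31 + 30 + 31 + 31 + 30 + 31 + 30 + 31 + 31 + 28 + 31 + 30 + 31 + 30 + 31 + 31 + 30 + 31 + 30 + 31 + 31 + 28 + 31 + 30 + 31 + 30 + 31 + 17 = 1612.
The subtraction is earlier − later, so the result is −1612 → -1612.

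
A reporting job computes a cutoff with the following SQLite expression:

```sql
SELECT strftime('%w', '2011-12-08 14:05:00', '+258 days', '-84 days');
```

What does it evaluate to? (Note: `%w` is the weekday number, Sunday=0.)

First apply '+258 days', '-84 days': 2011-12-08 14:05:00 → 2012-05-30 14:05:00.
2012-05-30 is a Wednesday; with Sunday=0 that is 3.

3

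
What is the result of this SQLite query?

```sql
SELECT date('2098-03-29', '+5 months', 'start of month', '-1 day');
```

2098-07-31

Adding +5 months to 2098-03-29 gives 2098-08-29.
`start of month` rewinds 2098-08-29 to 2098-08-01.
Going back 1 day from 2098-08-01 reaches 2098-07-31 (last day of July, 31 days).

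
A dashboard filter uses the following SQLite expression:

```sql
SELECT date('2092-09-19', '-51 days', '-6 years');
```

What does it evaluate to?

Applying '-51 days' to 2092-09-19: counting 51 days back gives 2092-07-30.
Adding -6 years to 2092-07-30 gives 2086-07-30.

2086-07-30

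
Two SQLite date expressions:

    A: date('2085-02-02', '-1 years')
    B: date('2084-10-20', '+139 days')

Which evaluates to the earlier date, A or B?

A = 2084-02-02.
B = 2085-03-08.
A is earlier.

A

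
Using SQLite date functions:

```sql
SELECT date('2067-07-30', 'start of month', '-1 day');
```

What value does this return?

2067-06-30

`start of month` rewinds 2067-07-30 to 2067-07-01.
Going back 1 day from 2067-07-01 reaches 2067-06-30 (last day of June, 30 days).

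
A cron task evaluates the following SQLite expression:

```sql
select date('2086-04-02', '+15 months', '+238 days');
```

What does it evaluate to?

2088-02-25

Adding +15 months to 2086-04-02 gives 2087-07-02.
Applying '+238 days' to 2087-07-02: counting 238 days forward gives 2088-02-25.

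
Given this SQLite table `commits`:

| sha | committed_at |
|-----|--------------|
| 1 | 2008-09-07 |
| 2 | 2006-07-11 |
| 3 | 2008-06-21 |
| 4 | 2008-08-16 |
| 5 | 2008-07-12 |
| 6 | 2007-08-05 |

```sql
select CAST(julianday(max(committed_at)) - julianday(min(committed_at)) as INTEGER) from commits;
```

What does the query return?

789

MIN = 2006-07-11, MAX = 2008-09-07.
20 days remain in July 2006 after the 11th (31 − 11).
Full months from August 2006 through August 2008 contribute their day counts.
Then 7 days into September 2008.
Total: 20 + 31 + 30 + 31 + 30 + 31 + 31 + 28 + 31 + 30 + 31 + 30 + 31 + 31 + 30 + 31 + 30 + 31 + 31 + 29 + 31 + 30 + 31 + 30 + 31 + 31 + 7 = 789.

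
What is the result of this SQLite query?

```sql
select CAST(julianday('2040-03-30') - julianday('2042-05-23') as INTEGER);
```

1 day remains in March 2040 after the 30th (31 − 30).
Full months from April 2040 through April 2042 contribute their day counts.
Then 23 days into May 2042.
Total: 1 + 30 + 31 + 30 + 31 + 31 + 30 + 31 + 30 + 31 + 31 + 28 + 31 + 30 + 31 + 30 + 31 + 31 + 30 + 31 + 30 + 31 + 31 + 28 + 31 + 30 + 23 = 784.
The subtraction is earlier − later, so the result is −784 → -784.

-784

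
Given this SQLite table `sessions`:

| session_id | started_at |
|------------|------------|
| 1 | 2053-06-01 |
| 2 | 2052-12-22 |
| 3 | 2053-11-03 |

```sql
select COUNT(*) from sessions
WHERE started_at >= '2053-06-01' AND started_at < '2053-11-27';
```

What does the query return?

Rows in [2053-06-01, 2053-11-27): 2053-06-01, 2053-11-03 → 2 rows.

2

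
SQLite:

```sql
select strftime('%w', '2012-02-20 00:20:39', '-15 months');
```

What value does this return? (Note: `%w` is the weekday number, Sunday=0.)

6

First apply '-15 months': 2012-02-20 00:20:39 → 2010-11-20 00:20:39.
2010-11-20 is a Saturday; with Sunday=0 that is 6.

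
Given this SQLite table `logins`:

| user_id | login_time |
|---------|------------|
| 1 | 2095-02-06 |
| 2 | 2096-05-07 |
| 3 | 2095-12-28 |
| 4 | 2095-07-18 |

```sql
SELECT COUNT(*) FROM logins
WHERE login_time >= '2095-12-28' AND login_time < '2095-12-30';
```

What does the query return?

1

Rows in [2095-12-28, 2095-12-30): 2095-12-28 → 1 row.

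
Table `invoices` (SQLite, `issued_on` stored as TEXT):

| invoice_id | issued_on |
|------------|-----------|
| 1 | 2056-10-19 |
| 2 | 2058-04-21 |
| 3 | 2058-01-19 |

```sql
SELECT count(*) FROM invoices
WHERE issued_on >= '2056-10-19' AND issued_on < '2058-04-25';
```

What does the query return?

Rows in [2056-10-19, 2058-04-25): 2056-10-19, 2058-04-21, 2058-01-19 → 3 rows.

3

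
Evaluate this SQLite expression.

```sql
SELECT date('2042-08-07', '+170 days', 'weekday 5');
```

Applying '+170 days' to 2042-08-07: counting 170 days forward gives 2043-01-24.
`weekday 5` advances to the next Friday; 2043-01-24 is a Saturday, so it moves forward to 2043-01-30.

2043-01-30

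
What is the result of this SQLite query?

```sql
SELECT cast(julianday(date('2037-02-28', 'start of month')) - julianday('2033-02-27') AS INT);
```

1435

`start of month` rewinds 2037-02-28 to 2037-02-01.
1 day remains in February 2033 after the 27th (28 − 27).
Full months from March 2033 through January 2037 contribute their day counts.
Then 1 day into February 2037.
Total: 1 + 31 + 30 + 31 + 30 + 31 + 31 + 30 + 31 + 30 + 31 + 31 + 28 + 31 + 30 + 31 + 30 + 31 + 31 + 30 + 31 + 30 + 31 + 31 + 28 + 31 + 30 + 31 + 30 + 31 + 31 + 30 + 31 + 30 + 31 + 31 + 29 + 31 + 30 + 31 + 30 + 31 + 31 + 30 + 31 + 30 + 31 + 31 + 1 = 1435.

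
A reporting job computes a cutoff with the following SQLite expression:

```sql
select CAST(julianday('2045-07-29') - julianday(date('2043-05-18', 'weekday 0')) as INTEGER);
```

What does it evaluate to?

`weekday 0` advances to the next Sunday; 2043-05-18 is a Monday, so it moves forward to 2043-05-24.
7 days remain in May 2043 after the 24th (31 − 24).
Full months from June 2043 through June 2045 contribute their day counts.
Then 29 days into July 2045.
Total: 7 + 30 + 31 + 31 + 30 + 31 + 30 + 31 + 31 + 29 + 31 + 30 + 31 + 30 + 31 + 31 + 30 + 31 + 30 + 31 + 31 + 28 + 31 + 30 + 31 + 30 + 29 = 797.

797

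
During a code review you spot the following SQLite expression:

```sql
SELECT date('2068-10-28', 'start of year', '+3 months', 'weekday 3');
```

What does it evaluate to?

`start of year` rewinds 2068-10-28 to 2068-01-01.
Adding +3 months to 2068-01-01 gives 2068-04-01.
`weekday 3` advances to the next Wednesday; 2068-04-01 is a Sunday, so it moves forward to 2068-04-04.

2068-04-04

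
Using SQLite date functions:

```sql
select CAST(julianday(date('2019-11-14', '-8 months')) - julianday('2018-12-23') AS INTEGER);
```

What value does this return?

81

Adding -8 months to 2019-11-14 gives 2019-03-14.
8 days remain in December 2018 after the 23rd (31 − 23).
January 2019: 31 days.
February 2019: 28 days.
Then 14 days into March 2019.
Total: 8 + 31 + 28 + 14 = 81.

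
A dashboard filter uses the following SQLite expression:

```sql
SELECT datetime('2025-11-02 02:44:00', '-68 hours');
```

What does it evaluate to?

2025-10-30 06:44:00

-68 hours from 2025-11-02 02:44:00 is 2025-10-30 06:44:00 (crosses midnight).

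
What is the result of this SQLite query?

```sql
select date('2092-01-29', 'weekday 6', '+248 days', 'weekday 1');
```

`weekday 6` advances to the next Saturday; 2092-01-29 is a Tuesday, so it moves forward to 2092-02-02.
Applying '+248 days' to 2092-02-02: counting 248 days forward gives 2092-10-07.
`weekday 1` advances to the next Monday; 2092-10-07 is a Tuesday, so it moves forward to 2092-10-13.

2092-10-13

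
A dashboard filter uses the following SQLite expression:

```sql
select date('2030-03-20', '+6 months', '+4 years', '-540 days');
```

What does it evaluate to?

Adding +6 months to 2030-03-20 gives 2030-09-20.
Adding +4 years to 2030-09-20 gives 2034-09-20.
Applying '-540 days' to 2034-09-20: counting 540 days back gives 2033-03-29.

2033-03-29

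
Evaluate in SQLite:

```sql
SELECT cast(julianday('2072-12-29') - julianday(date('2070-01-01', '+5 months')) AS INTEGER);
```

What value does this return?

942

Adding +5 months to 2070-01-01 gives 2070-06-01.
29 days remain in June 2070 after the 1st (30 − 1).
Full months from July 2070 through November 2072 contribute their day counts.
Then 29 days into December 2072.
Total: 29 + 31 + 31 + 30 + 31 + 30 + 31 + 31 + 28 + 31 + 30 + 31 + 30 + 31 + 31 + 30 + 31 + 30 + 31 + 31 + 29 + 31 + 30 + 31 + 30 + 31 + 31 + 30 + 31 + 30 + 29 = 942.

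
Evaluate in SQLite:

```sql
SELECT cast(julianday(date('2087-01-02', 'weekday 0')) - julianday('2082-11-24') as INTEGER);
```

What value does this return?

1503

`weekday 0` advances to the next Sunday; 2087-01-02 is a Thursday, so it moves forward to 2087-01-05.
6 days remain in November 2082 after the 24th (30 − 24).
Full months from December 2082 through December 2086 contribute their day counts.
Then 5 days into January 2087.
Total: 6 + 31 + 31 + 28 + 31 + 30 + 31 + 30 + 31 + 31 + 30 + 31 + 30 + 31 + 31 + 29 + 31 + 30 + 31 + 30 + 31 + 31 + 30 + 31 + 30 + 31 + 31 + 28 + 31 + 30 + 31 + 30 + 31 + 31 + 30 + 31 + 30 + 31 + 31 + 28 + 31 + 30 + 31 + 30 + 31 + 31 + 30 + 31 + 30 + 31 + 5 = 1503.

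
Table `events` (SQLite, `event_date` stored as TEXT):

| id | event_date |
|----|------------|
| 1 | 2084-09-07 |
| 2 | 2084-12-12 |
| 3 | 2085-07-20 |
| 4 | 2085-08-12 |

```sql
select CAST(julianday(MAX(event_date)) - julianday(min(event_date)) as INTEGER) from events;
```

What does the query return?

MIN = 2084-09-07, MAX = 2085-08-12.
23 days remain in September 2084 after the 7th (30 − 7).
Full months from October 2084 through July 2085 contribute their day counts.
Then 12 days into August 2085.
Total: 23 + 31 + 30 + 31 + 31 + 28 + 31 + 30 + 31 + 30 + 31 + 12 = 339.

339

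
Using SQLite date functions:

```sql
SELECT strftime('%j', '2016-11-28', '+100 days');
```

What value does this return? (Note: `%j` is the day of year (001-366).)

067

First apply '+100 days': 2016-11-28 → 2017-03-08.
Day-of-year for 2017-03-08: days since 2017-01-01 inclusive = 67, zero-padded to 067.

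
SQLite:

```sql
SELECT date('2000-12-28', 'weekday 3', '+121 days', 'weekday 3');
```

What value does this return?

2001-05-09

`weekday 3` advances to the next Wednesday; 2000-12-28 is a Thursday, so it moves forward to 2001-01-03.
Applying '+121 days' to 2001-01-03: counting 121 days forward gives 2001-05-04.
`weekday 3` advances to the next Wednesday; 2001-05-04 is a Friday, so it moves forward to 2001-05-09.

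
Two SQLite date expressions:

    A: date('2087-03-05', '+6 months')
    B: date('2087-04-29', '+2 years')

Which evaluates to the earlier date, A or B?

A = 2087-09-05.
B = 2089-04-29.
A is earlier.

A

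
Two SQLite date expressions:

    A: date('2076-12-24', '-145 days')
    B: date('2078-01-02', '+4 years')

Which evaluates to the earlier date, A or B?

A

A = 2076-08-01.
B = 2082-01-02.
A is earlier.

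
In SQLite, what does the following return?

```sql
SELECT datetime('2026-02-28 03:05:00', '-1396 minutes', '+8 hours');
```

1396 minutes = 23h 16m; -1396 minutes from 2026-02-28 03:05:00 is 2026-02-27 03:49:00 (crosses midnight).
+8 hours from 2026-02-27 03:49:00 is 2026-02-27 11:49:00.

2026-02-27 11:49:00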